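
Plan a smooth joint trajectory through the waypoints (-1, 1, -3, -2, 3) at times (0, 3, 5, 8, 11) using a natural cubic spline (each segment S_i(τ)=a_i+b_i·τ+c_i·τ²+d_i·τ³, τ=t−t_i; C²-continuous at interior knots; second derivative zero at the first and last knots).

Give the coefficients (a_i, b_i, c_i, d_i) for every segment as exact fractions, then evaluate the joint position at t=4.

Δ: Δ0=2/3, Δ1=-2, Δ2=1/3, Δ3=5/3
row 1: diag=10, rhs=-16; c'=1/5, d'=-8/5
row 2: denom=10−2·1/5=48/5; d'=(14−2·-8/5)/(48/5)=43/24
row 3: denom=12−3·5/16=177/16; d'=(8−3·43/24)/(177/16)=14/59
back: M3=14/59
back: M2=43/24−5/16·14/59=304/177
back: M1=-8/5−1/5·304/177=-344/177
M: M0=0, M1=-344/177, M2=304/177, M3=14/59, M4=0
seg 0: a=-1, c=M0/2=0, d=(M1−M0)/(6·3)=-172/1593, b=Δ0−h0·(2M0+M1)/6=290/177
seg 1: a=1, c=M1/2=-172/177, d=(M2−M1)/(6·2)=18/59, b=Δ1−h1·(2M1+M2)/6=-226/177
seg 2: a=-3, c=M2/2=152/177, d=(M3−M2)/(6·3)=-131/1593, b=Δ2−h2·(2M2+M3)/6=-266/177
seg 3: a=-2, c=M3/2=7/59, d=(M4−M3)/(6·3)=-7/531, b=Δ3−h3·(2M3+M4)/6=253/177
t_q=4 → seg 1, τ=1; S=1+-226/177·τ+-172/177·τ²+18/59·τ³=-167/177

  seg 0: a=-1 b=290/177 c=0 d=-172/1593
  seg 1: a=1 b=-226/177 c=-172/177 d=18/59
  seg 2: a=-3 b=-266/177 c=152/177 d=-131/1593
  seg 3: a=-2 b=253/177 c=7/59 d=-7/531
S(4) = -167/177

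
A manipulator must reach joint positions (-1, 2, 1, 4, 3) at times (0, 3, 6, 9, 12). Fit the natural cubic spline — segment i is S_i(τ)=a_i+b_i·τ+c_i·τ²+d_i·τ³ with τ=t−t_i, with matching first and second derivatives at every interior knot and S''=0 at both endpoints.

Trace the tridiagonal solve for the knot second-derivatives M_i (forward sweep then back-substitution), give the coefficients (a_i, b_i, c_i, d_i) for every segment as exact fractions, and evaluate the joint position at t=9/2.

Δ: Δ0=1, Δ1=-1/3, Δ2=1, Δ3=-1/3
row 1: diag=12, rhs=-8; c'=1/4, d'=-2/3
row 2: denom=12−3·1/4=45/4; d'=(8−3·-2/3)/(45/4)=8/9
row 3: denom=12−3·4/15=56/5; d'=(-8−3·8/9)/(56/5)=-20/21
back: M3=-20/21
back: M2=8/9−4/15·-20/21=8/7
back: M1=-2/3−1/4·8/7=-20/21
M: M0=0, M1=-20/21, M2=8/7, M3=-20/21, M4=0
seg 0: a=-1, c=M0/2=0, d=(M1−M0)/(6·3)=-10/189, b=Δ0−h0·(2M0+M1)/6=31/21
seg 1: a=2, c=M1/2=-10/21, d=(M2−M1)/(6·3)=22/189, b=Δ1−h1·(2M1+M2)/6=1/21
seg 2: a=1, c=M2/2=4/7, d=(M3−M2)/(6·3)=-22/189, b=Δ2−h2·(2M2+M3)/6=1/3
seg 3: a=4, c=M3/2=-10/21, d=(M4−M3)/(6·3)=10/189, b=Δ3−h3·(2M3+M4)/6=13/21
t_q=9/2 → seg 1, τ=3/2; S=2+1/21·τ+-10/21·τ²+22/189·τ³=39/28

  seg 0: a=-1 b=31/21 c=0 d=-10/189
  seg 1: a=2 b=1/21 c=-10/21 d=22/189
  seg 2: a=1 b=1/3 c=4/7 d=-22/189
  seg 3: a=4 b=13/21 c=-10/21 d=10/189
S(9/2) = 39/28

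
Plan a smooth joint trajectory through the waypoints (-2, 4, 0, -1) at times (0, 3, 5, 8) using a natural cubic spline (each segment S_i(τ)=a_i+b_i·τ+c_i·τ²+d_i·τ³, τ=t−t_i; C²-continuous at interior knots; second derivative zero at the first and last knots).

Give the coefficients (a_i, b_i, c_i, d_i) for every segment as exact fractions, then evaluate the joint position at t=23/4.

Δ: Δ0=2, Δ1=-2, Δ2=-1/3
row 1: diag=10, rhs=-24; c'=1/5, d'=-12/5
row 2: denom=10−2·1/5=48/5; d'=(10−2·-12/5)/(48/5)=37/24
back: M2=37/24
back: M1=-12/5−1/5·37/24=-65/24
M: M0=0, M1=-65/24, M2=37/24, M3=0
seg 0: a=-2, c=M0/2=0, d=(M1−M0)/(6·3)=-65/432, b=Δ0−h0·(2M0+M1)/6=161/48
seg 1: a=4, c=M1/2=-65/48, d=(M2−M1)/(6·2)=17/48, b=Δ1−h1·(2M1+M2)/6=-17/24
seg 2: a=0, c=M2/2=37/48, d=(M3−M2)/(6·3)=-37/432, b=Δ2−h2·(2M2+M3)/6=-15/8
t_q=23/4 → seg 2, τ=3/4; S=0+-15/8·τ+37/48·τ²+-37/432·τ³=-1033/1024

  seg 0: a=-2 b=161/48 c=0 d=-65/432
  seg 1: a=4 b=-17/24 c=-65/48 d=17/48
  seg 2: a=0 b=-15/8 c=37/48 d=-37/432
S(23/4) = -1033/1024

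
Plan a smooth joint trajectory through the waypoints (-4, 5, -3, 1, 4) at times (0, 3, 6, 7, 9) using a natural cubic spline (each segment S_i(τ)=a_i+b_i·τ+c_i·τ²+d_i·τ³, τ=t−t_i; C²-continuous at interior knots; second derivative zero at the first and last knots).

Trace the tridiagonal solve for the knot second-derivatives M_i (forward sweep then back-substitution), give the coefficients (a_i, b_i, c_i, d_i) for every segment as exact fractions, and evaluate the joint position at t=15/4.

Δ: Δ0=3, Δ1=-8/3, Δ2=4, Δ3=3/2
row 1: diag=12, rhs=-34; c'=1/4, d'=-17/6
row 2: denom=8−3·1/4=29/4; d'=(40−3·-17/6)/(29/4)=194/29
row 3: denom=6−1·4/29=170/29; d'=(-15−1·194/29)/(170/29)=-37/10
back: M3=-37/10
back: M2=194/29−4/29·-37/10=36/5
back: M1=-17/6−1/4·36/5=-139/30
M: M0=0, M1=-139/30, M2=36/5, M3=-37/10, M4=0
seg 0: a=-4, c=M0/2=0, d=(M1−M0)/(6·3)=-139/540, b=Δ0−h0·(2M0+M1)/6=319/60
seg 1: a=5, c=M1/2=-139/60, d=(M2−M1)/(6·3)=71/108, b=Δ1−h1·(2M1+M2)/6=-49/30
seg 2: a=-3, c=M2/2=18/5, d=(M3−M2)/(6·1)=-109/60, b=Δ2−h2·(2M2+M3)/6=133/60
seg 3: a=1, c=M3/2=-37/20, d=(M4−M3)/(6·2)=37/120, b=Δ3−h3·(2M3+M4)/6=119/30
t_q=15/4 → seg 1, τ=3/4; S=5+-49/30·τ+-139/60·τ²+71/108·τ³=3519/1280

  seg 0: a=-4 b=319/60 c=0 d=-139/540
  seg 1: a=5 b=-49/30 c=-139/60 d=71/108
  seg 2: a=-3 b=133/60 c=18/5 d=-109/60
  seg 3: a=1 b=119/30 c=-37/20 d=37/120
S(15/4) = 3519/1280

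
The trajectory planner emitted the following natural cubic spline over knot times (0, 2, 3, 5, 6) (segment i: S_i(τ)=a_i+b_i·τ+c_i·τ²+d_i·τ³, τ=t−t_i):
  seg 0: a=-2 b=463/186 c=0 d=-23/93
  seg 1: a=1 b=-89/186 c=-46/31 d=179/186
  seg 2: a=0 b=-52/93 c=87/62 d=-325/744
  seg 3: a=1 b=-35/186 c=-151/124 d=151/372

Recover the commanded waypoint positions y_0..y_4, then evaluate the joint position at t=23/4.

y_0=-2 y_1=1 y_2=0 y_3=1 y_4=0
S(23/4) = 2739/7936

y_0 = S_0(0) = a_0 = -2
y_1 = S_1(0) = a_1 = 1
y_2 = S_2(0) = a_2 = 0
y_3 = S_3(0) = a_3 = 1
y_4 = S_3(1) = 0
t_q=23/4 is in segment 3 (τ=3/4); S_3(τ)=2739/7936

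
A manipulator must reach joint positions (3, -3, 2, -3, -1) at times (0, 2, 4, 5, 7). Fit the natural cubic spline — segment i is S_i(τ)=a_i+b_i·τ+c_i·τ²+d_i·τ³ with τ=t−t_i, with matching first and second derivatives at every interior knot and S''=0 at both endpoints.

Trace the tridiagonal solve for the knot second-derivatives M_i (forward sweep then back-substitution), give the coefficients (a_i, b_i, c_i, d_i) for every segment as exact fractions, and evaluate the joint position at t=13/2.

  seg 0: a=3 b=-1357/256 c=0 d=589/1024
  seg 1: a=-3 b=205/128 c=1767/512 d=-1537/1024
  seg 2: a=2 b=-667/256 c=-711/128 d=809/256
  seg 3: a=-3 b=-271/64 c=1005/256 d=-335/512
S(13/2) = -11169/4096

Δ: Δ0=-3, Δ1=5/2, Δ2=-5, Δ3=1
row 1: diag=8, rhs=33; c'=1/4, d'=33/8
row 2: denom=6−2·1/4=11/2; d'=(-45−2·33/8)/(11/2)=-213/22
row 3: denom=6−1·2/11=64/11; d'=(36−1·-213/22)/(64/11)=1005/128
back: M3=1005/128
back: M2=-213/22−2/11·1005/128=-711/64
back: M1=33/8−1/4·-711/64=1767/256
M: M0=0, M1=1767/256, M2=-711/64, M3=1005/128, M4=0
seg 0: a=3, c=M0/2=0, d=(M1−M0)/(6·2)=589/1024, b=Δ0−h0·(2M0+M1)/6=-1357/256
seg 1: a=-3, c=M1/2=1767/512, d=(M2−M1)/(6·2)=-1537/1024, b=Δ1−h1·(2M1+M2)/6=205/128
seg 2: a=2, c=M2/2=-711/128, d=(M3−M2)/(6·1)=809/256, b=Δ2−h2·(2M2+M3)/6=-667/256
seg 3: a=-3, c=M3/2=1005/256, d=(M4−M3)/(6·2)=-335/512, b=Δ3−h3·(2M3+M4)/6=-271/64
t_q=13/2 → seg 3, τ=3/2; S=-3+-271/64·τ+1005/256·τ²+-335/512·τ³=-11169/4096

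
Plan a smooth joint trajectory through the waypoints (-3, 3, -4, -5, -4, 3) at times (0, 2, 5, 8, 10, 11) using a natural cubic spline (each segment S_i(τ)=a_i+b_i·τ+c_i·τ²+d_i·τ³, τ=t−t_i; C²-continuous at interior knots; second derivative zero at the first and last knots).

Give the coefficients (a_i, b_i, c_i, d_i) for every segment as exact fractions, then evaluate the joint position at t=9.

Δ: Δ0=3, Δ1=-7/3, Δ2=-1/3, Δ3=1/2, Δ4=7
row 1: diag=10, rhs=-32; c'=3/10, d'=-16/5
row 2: denom=12−3·3/10=111/10; d'=(12−3·-16/5)/(111/10)=72/37
row 3: denom=10−3·10/37=340/37; d'=(5−3·72/37)/(340/37)=-31/340
row 4: denom=6−2·37/170=473/85; d'=(39−2·-31/340)/(473/85)=6661/946
back: M4=6661/946
back: M3=-31/340−37/170·6661/946=-768/473
back: M2=72/37−10/37·-768/473=1128/473
back: M1=-16/5−3/10·1128/473=-1852/473
M: M0=0, M1=-1852/473, M2=1128/473, M3=-768/473, M4=6661/946, M5=0
seg 0: a=-3, c=M0/2=0, d=(M1−M0)/(6·2)=-463/1419, b=Δ0−h0·(2M0+M1)/6=6109/1419
seg 1: a=3, c=M1/2=-926/473, d=(M2−M1)/(6·3)=1490/4257, b=Δ1−h1·(2M1+M2)/6=553/1419
seg 2: a=-4, c=M2/2=564/473, d=(M3−M2)/(6·3)=-316/1419, b=Δ2−h2·(2M2+M3)/6=-2705/1419
seg 3: a=-5, c=M3/2=-384/473, d=(M4−M3)/(6·2)=8197/11352, b=Δ3−h3·(2M3+M4)/6=-1085/1419
seg 4: a=-4, c=M4/2=6661/1892, d=(M5−M4)/(6·1)=-6661/5676, b=Δ4−h4·(2M4+M5)/6=13205/2838
t_q=9 → seg 3, τ=1; S=-5+-1085/1419·τ+-384/473·τ²+8197/11352·τ³=-22153/3784

  seg 0: a=-3 b=6109/1419 c=0 d=-463/1419
  seg 1: a=3 b=553/1419 c=-926/473 d=1490/4257
  seg 2: a=-4 b=-2705/1419 c=564/473 d=-316/1419
  seg 3: a=-5 b=-1085/1419 c=-384/473 d=8197/11352
  seg 4: a=-4 b=13205/2838 c=6661/1892 d=-6661/5676
S(9) = -22153/3784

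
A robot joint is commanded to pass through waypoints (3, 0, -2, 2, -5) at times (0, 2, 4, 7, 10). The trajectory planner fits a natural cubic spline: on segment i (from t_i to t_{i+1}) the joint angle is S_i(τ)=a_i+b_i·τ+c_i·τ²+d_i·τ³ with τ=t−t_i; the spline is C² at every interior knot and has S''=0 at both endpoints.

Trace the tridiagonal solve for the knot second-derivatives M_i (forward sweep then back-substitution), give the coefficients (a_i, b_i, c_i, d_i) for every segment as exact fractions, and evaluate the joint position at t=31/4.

  seg 0: a=3 b=-81/56 c=0 d=-3/224
  seg 1: a=0 b=-45/28 c=-9/112 d=43/224
  seg 2: a=-2 b=3/8 c=15/14 d=-379/1512
  seg 3: a=2 b=1/28 c=-199/168 d=199/1512
S(31/4) = 725/512

Δ: Δ0=-3/2, Δ1=-1, Δ2=4/3, Δ3=-7/3
row 1: diag=8, rhs=3; c'=1/4, d'=3/8
row 2: denom=10−2·1/4=19/2; d'=(14−2·3/8)/(19/2)=53/38
row 3: denom=12−3·6/19=210/19; d'=(-22−3·53/38)/(210/19)=-199/84
back: M3=-199/84
back: M2=53/38−6/19·-199/84=15/7
back: M1=3/8−1/4·15/7=-9/56
M: M0=0, M1=-9/56, M2=15/7, M3=-199/84, M4=0
seg 0: a=3, c=M0/2=0, d=(M1−M0)/(6·2)=-3/224, b=Δ0−h0·(2M0+M1)/6=-81/56
seg 1: a=0, c=M1/2=-9/112, d=(M2−M1)/(6·2)=43/224, b=Δ1−h1·(2M1+M2)/6=-45/28
seg 2: a=-2, c=M2/2=15/14, d=(M3−M2)/(6·3)=-379/1512, b=Δ2−h2·(2M2+M3)/6=3/8
seg 3: a=2, c=M3/2=-199/168, d=(M4−M3)/(6·3)=199/1512, b=Δ3−h3·(2M3+M4)/6=1/28
t_q=31/4 → seg 3, τ=3/4; S=2+1/28·τ+-199/168·τ²+199/1512·τ³=725/512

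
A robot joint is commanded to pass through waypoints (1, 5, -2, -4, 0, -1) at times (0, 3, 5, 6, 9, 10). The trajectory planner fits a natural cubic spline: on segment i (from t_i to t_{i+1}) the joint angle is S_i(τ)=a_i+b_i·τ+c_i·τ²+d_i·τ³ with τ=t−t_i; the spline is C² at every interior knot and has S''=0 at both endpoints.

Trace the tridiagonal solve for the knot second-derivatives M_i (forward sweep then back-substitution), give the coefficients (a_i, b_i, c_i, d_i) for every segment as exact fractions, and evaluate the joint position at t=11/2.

  seg 0: a=1 b=4481/1500 c=0 d=-827/4500
  seg 1: a=5 b=-1481/750 c=-827/500 d=1337/3000
  seg 2: a=-2 b=-1216/375 c=51/50 d=167/750
  seg 3: a=-4 b=-401/750 c=211/125 d=-799/2250
  seg 4: a=0 b=2/375 c=-377/250 d=377/750
S(11/2) = -6677/2000

Δ: Δ0=4/3, Δ1=-7/2, Δ2=-2, Δ3=4/3, Δ4=-1
row 1: diag=10, rhs=-29; c'=1/5, d'=-29/10
row 2: denom=6−2·1/5=28/5; d'=(9−2·-29/10)/(28/5)=37/14
row 3: denom=8−1·5/28=219/28; d'=(20−1·37/14)/(219/28)=162/73
row 4: denom=8−3·28/73=500/73; d'=(-14−3·162/73)/(500/73)=-377/125
back: M4=-377/125
back: M3=162/73−28/73·-377/125=422/125
back: M2=37/14−5/28·422/125=51/25
back: M1=-29/10−1/5·51/25=-827/250
M: M0=0, M1=-827/250, M2=51/25, M3=422/125, M4=-377/125, M5=0
seg 0: a=1, c=M0/2=0, d=(M1−M0)/(6·3)=-827/4500, b=Δ0−h0·(2M0+M1)/6=4481/1500
seg 1: a=5, c=M1/2=-827/500, d=(M2−M1)/(6·2)=1337/3000, b=Δ1−h1·(2M1+M2)/6=-1481/750
seg 2: a=-2, c=M2/2=51/50, d=(M3−M2)/(6·1)=167/750, b=Δ2−h2·(2M2+M3)/6=-1216/375
seg 3: a=-4, c=M3/2=211/125, d=(M4−M3)/(6·3)=-799/2250, b=Δ3−h3·(2M3+M4)/6=-401/750
seg 4: a=0, c=M4/2=-377/250, d=(M5−M4)/(6·1)=377/750, b=Δ4−h4·(2M4+M5)/6=2/375
t_q=11/2 → seg 2, τ=1/2; S=-2+-1216/375·τ+51/50·τ²+167/750·τ³=-6677/2000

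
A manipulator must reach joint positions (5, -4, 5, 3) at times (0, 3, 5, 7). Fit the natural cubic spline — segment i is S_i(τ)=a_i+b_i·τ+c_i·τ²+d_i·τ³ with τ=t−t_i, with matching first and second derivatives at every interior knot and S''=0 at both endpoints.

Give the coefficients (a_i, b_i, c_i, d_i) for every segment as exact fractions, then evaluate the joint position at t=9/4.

Δ: Δ0=-3, Δ1=9/2, Δ2=-1
row 1: diag=10, rhs=45; c'=1/5, d'=9/2
row 2: denom=8−2·1/5=38/5; d'=(-33−2·9/2)/(38/5)=-105/19
back: M2=-105/19
back: M1=9/2−1/5·-105/19=213/38
M: M0=0, M1=213/38, M2=-105/19, M3=0
seg 0: a=5, c=M0/2=0, d=(M1−M0)/(6·3)=71/228, b=Δ0−h0·(2M0+M1)/6=-441/76
seg 1: a=-4, c=M1/2=213/76, d=(M2−M1)/(6·2)=-141/152, b=Δ1−h1·(2M1+M2)/6=99/38
seg 2: a=5, c=M2/2=-105/38, d=(M3−M2)/(6·2)=35/76, b=Δ2−h2·(2M2+M3)/6=51/19
t_q=9/4 → seg 0, τ=9/4; S=5+-441/76·τ+0·τ²+71/228·τ³=-21931/4864

  seg 0: a=5 b=-441/76 c=0 d=71/228
  seg 1: a=-4 b=99/38 c=213/76 d=-141/152
  seg 2: a=5 b=51/19 c=-105/38 d=35/76
S(9/4) = -21931/4864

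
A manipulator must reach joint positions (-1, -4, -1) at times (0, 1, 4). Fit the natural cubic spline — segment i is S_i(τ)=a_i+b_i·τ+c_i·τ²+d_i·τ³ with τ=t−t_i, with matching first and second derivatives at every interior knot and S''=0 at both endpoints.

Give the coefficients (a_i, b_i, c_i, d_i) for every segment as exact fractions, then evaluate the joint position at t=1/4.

  seg 0: a=-1 b=-7/2 c=0 d=1/2
  seg 1: a=-4 b=-2 c=3/2 d=-1/6
S(1/4) = -239/128

Δ: Δ0=-3, Δ1=1
row 1: diag=8, rhs=24; c'=3/8, d'=3
back: M1=3
M: M0=0, M1=3, M2=0
seg 0: a=-1, c=M0/2=0, d=(M1−M0)/(6·1)=1/2, b=Δ0−h0·(2M0+M1)/6=-7/2
seg 1: a=-4, c=M1/2=3/2, d=(M2−M1)/(6·3)=-1/6, b=Δ1−h1·(2M1+M2)/6=-2
t_q=1/4 → seg 0, τ=1/4; S=-1+-7/2·τ+0·τ²+1/2·τ³=-239/128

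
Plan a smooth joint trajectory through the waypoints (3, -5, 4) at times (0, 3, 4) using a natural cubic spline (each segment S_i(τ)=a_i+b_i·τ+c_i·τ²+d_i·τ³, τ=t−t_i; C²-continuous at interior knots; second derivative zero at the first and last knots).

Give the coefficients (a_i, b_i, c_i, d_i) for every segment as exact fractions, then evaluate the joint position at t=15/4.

Δ: Δ0=-8/3, Δ1=9
row 1: diag=8, rhs=70; c'=1/8, d'=35/4
back: M1=35/4
M: M0=0, M1=35/4, M2=0
seg 0: a=3, c=M0/2=0, d=(M1−M0)/(6·3)=35/72, b=Δ0−h0·(2M0+M1)/6=-169/24
seg 1: a=-5, c=M1/2=35/8, d=(M2−M1)/(6·1)=-35/24, b=Δ1−h1·(2M1+M2)/6=73/12
t_q=15/4 → seg 1, τ=3/4; S=-5+73/12·τ+35/8·τ²+-35/24·τ³=721/512

  seg 0: a=3 b=-169/24 c=0 d=35/72
  seg 1: a=-5 b=73/12 c=35/8 d=-35/24
S(15/4) = 721/512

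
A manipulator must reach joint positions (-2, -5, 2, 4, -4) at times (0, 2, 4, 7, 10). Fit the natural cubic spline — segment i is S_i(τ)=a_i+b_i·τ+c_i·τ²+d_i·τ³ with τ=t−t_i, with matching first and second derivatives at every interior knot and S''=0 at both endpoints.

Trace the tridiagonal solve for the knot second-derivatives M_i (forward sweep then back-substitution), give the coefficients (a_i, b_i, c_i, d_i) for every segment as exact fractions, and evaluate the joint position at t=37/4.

  seg 0: a=-2 b=-411/140 c=0 d=201/560
  seg 1: a=-5 b=48/35 c=603/280 d=-61/112
  seg 2: a=2 b=69/20 c=-39/35 d=47/756
  seg 3: a=4 b=-109/70 c=-233/420 d=233/3780
S(37/4) = -2885/1792

Δ: Δ0=-3/2, Δ1=7/2, Δ2=2/3, Δ3=-8/3
row 1: diag=8, rhs=30; c'=1/4, d'=15/4
row 2: denom=10−2·1/4=19/2; d'=(-17−2·15/4)/(19/2)=-49/19
row 3: denom=12−3·6/19=210/19; d'=(-20−3·-49/19)/(210/19)=-233/210
back: M3=-233/210
back: M2=-49/19−6/19·-233/210=-78/35
back: M1=15/4−1/4·-78/35=603/140
M: M0=0, M1=603/140, M2=-78/35, M3=-233/210, M4=0
seg 0: a=-2, c=M0/2=0, d=(M1−M0)/(6·2)=201/560, b=Δ0−h0·(2M0+M1)/6=-411/140
seg 1: a=-5, c=M1/2=603/280, d=(M2−M1)/(6·2)=-61/112, b=Δ1−h1·(2M1+M2)/6=48/35
seg 2: a=2, c=M2/2=-39/35, d=(M3−M2)/(6·3)=47/756, b=Δ2−h2·(2M2+M3)/6=69/20
seg 3: a=4, c=M3/2=-233/420, d=(M4−M3)/(6·3)=233/3780, b=Δ3−h3·(2M3+M4)/6=-109/70
t_q=37/4 → seg 3, τ=9/4; S=4+-109/70·τ+-233/420·τ²+233/3780·τ³=-2885/1792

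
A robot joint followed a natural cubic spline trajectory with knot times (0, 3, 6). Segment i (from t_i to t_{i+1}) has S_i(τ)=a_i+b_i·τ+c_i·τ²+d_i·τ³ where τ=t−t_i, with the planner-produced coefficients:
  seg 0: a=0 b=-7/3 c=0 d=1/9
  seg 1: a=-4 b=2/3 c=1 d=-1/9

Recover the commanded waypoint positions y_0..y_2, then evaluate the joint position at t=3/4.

y_0 = S_0(0) = a_0 = 0
y_1 = S_1(0) = a_1 = -4
y_2 = S_1(3) = 4
t_q=3/4 is in segment 0 (τ=3/4); S_0(τ)=-109/64

y_0=0 y_1=-4 y_2=4
S(3/4) = -109/64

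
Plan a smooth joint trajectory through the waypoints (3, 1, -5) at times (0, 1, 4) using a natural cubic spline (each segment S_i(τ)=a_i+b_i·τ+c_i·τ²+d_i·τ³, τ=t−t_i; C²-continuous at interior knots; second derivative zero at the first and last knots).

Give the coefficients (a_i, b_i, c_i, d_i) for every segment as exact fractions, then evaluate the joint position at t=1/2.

Δ: Δ0=-2, Δ1=-2
row 1: diag=8, rhs=0; c'=3/8, d'=0
back: M1=0
M: M0=0, M1=0, M2=0
seg 0: a=3, c=M0/2=0, d=(M1−M0)/(6·1)=0, b=Δ0−h0·(2M0+M1)/6=-2
seg 1: a=1, c=M1/2=0, d=(M2−M1)/(6·3)=0, b=Δ1−h1·(2M1+M2)/6=-2
t_q=1/2 → seg 0, τ=1/2; S=3+-2·τ+0·τ²+0·τ³=2

  seg 0: a=3 b=-2 c=0 d=0
  seg 1: a=1 b=-2 c=0 d=0
S(1/2) = 2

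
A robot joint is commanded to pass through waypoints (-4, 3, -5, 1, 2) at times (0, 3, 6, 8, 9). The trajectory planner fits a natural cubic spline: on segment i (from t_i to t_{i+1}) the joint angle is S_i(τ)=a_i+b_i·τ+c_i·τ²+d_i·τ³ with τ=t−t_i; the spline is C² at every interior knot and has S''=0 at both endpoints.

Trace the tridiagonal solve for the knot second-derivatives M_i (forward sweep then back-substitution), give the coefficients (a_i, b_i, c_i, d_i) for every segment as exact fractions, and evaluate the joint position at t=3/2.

Δ: Δ0=7/3, Δ1=-8/3, Δ2=3, Δ3=1
row 1: diag=12, rhs=-30; c'=1/4, d'=-5/2
row 2: denom=10−3·1/4=37/4; d'=(34−3·-5/2)/(37/4)=166/37
row 3: denom=6−2·8/37=206/37; d'=(-12−2·166/37)/(206/37)=-388/103
back: M3=-388/103
back: M2=166/37−8/37·-388/103=546/103
back: M1=-5/2−1/4·546/103=-394/103
M: M0=0, M1=-394/103, M2=546/103, M3=-388/103, M4=0
seg 0: a=-4, c=M0/2=0, d=(M1−M0)/(6·3)=-197/927, b=Δ0−h0·(2M0+M1)/6=1312/309
seg 1: a=3, c=M1/2=-197/103, d=(M2−M1)/(6·3)=470/927, b=Δ1−h1·(2M1+M2)/6=-461/309
seg 2: a=-5, c=M2/2=273/103, d=(M3−M2)/(6·2)=-467/618, b=Δ2−h2·(2M2+M3)/6=223/309
seg 3: a=1, c=M3/2=-194/103, d=(M4−M3)/(6·1)=194/309, b=Δ3−h3·(2M3+M4)/6=697/309
t_q=3/2 → seg 0, τ=3/2; S=-4+1312/309·τ+0·τ²+-197/927·τ³=1361/824

  seg 0: a=-4 b=1312/309 c=0 d=-197/927
  seg 1: a=3 b=-461/309 c=-197/103 d=470/927
  seg 2: a=-5 b=223/309 c=273/103 d=-467/618
  seg 3: a=1 b=697/309 c=-194/103 d=194/309
S(3/2) = 1361/824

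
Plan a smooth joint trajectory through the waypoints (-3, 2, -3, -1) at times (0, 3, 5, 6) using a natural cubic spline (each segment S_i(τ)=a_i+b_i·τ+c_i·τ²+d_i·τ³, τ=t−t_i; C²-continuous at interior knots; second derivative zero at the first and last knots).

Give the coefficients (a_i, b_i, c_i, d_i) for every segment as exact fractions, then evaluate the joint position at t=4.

  seg 0: a=-3 b=293/84 c=0 d=-17/84
  seg 1: a=2 b=-83/42 c=-51/28 d=131/168
  seg 2: a=-3 b=2/21 c=20/7 d=-20/21
S(4) = -57/56

Δ: Δ0=5/3, Δ1=-5/2, Δ2=2
row 1: diag=10, rhs=-25; c'=1/5, d'=-5/2
row 2: denom=6−2·1/5=28/5; d'=(27−2·-5/2)/(28/5)=40/7
back: M2=40/7
back: M1=-5/2−1/5·40/7=-51/14
M: M0=0, M1=-51/14, M2=40/7, M3=0
seg 0: a=-3, c=M0/2=0, d=(M1−M0)/(6·3)=-17/84, b=Δ0−h0·(2M0+M1)/6=293/84
seg 1: a=2, c=M1/2=-51/28, d=(M2−M1)/(6·2)=131/168, b=Δ1−h1·(2M1+M2)/6=-83/42
seg 2: a=-3, c=M2/2=20/7, d=(M3−M2)/(6·1)=-20/21, b=Δ2−h2·(2M2+M3)/6=2/21
t_q=4 → seg 1, τ=1; S=2+-83/42·τ+-51/28·τ²+131/168·τ³=-57/56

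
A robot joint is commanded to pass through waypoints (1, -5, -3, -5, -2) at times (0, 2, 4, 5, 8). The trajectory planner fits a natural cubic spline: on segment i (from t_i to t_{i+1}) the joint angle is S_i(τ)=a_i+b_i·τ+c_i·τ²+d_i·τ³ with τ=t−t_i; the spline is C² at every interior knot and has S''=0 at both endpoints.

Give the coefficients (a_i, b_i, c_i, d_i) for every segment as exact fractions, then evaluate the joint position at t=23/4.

  seg 0: a=1 b=-379/86 c=0 d=121/344
  seg 1: a=-5 b=-8/43 c=363/172 d=-261/344
  seg 2: a=-3 b=-73/86 c=-105/43 d=111/86
  seg 3: a=-5 b=-80/43 c=123/86 d=-41/258
S(23/4) = -31141/5504

Δ: Δ0=-3, Δ1=1, Δ2=-2, Δ3=1
row 1: diag=8, rhs=24; c'=1/4, d'=3
row 2: denom=6−2·1/4=11/2; d'=(-18−2·3)/(11/2)=-48/11
row 3: denom=8−1·2/11=86/11; d'=(18−1·-48/11)/(86/11)=123/43
back: M3=123/43
back: M2=-48/11−2/11·123/43=-210/43
back: M1=3−1/4·-210/43=363/86
M: M0=0, M1=363/86, M2=-210/43, M3=123/43, M4=0
seg 0: a=1, c=M0/2=0, d=(M1−M0)/(6·2)=121/344, b=Δ0−h0·(2M0+M1)/6=-379/86
seg 1: a=-5, c=M1/2=363/172, d=(M2−M1)/(6·2)=-261/344, b=Δ1−h1·(2M1+M2)/6=-8/43
seg 2: a=-3, c=M2/2=-105/43, d=(M3−M2)/(6·1)=111/86, b=Δ2−h2·(2M2+M3)/6=-73/86
seg 3: a=-5, c=M3/2=123/86, d=(M4−M3)/(6·3)=-41/258, b=Δ3−h3·(2M3+M4)/6=-80/43
t_q=23/4 → seg 3, τ=3/4; S=-5+-80/43·τ+123/86·τ²+-41/258·τ³=-31141/5504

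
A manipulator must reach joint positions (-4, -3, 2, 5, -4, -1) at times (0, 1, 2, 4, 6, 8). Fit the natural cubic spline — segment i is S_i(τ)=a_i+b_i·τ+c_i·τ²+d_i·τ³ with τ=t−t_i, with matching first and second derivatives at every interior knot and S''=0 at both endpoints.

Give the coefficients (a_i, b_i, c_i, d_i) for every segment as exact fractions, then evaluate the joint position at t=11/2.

Δ: Δ0=1, Δ1=5, Δ2=3/2, Δ3=-9/2, Δ4=3/2
row 1: diag=4, rhs=24; c'=1/4, d'=6
row 2: denom=6−1·1/4=23/4; d'=(-21−1·6)/(23/4)=-108/23
row 3: denom=8−2·8/23=168/23; d'=(-36−2·-108/23)/(168/23)=-51/14
row 4: denom=8−2·23/84=313/42; d'=(36−2·-51/14)/(313/42)=1818/313
back: M4=1818/313
back: M3=-51/14−23/84·1818/313=-1638/313
back: M2=-108/23−8/23·-1638/313=-900/313
back: M1=6−1/4·-900/313=2103/313
M: M0=0, M1=2103/313, M2=-900/313, M3=-1638/313, M4=1818/313, M5=0
seg 0: a=-4, c=M0/2=0, d=(M1−M0)/(6·1)=701/626, b=Δ0−h0·(2M0+M1)/6=-75/626
seg 1: a=-3, c=M1/2=2103/626, d=(M2−M1)/(6·1)=-1001/626, b=Δ1−h1·(2M1+M2)/6=1014/313
seg 2: a=2, c=M2/2=-450/313, d=(M3−M2)/(6·2)=-123/626, b=Δ2−h2·(2M2+M3)/6=3231/626
seg 3: a=5, c=M3/2=-819/313, d=(M4−M3)/(6·2)=288/313, b=Δ3−h3·(2M3+M4)/6=-1845/626
seg 4: a=-4, c=M4/2=909/313, d=(M5−M4)/(6·2)=-303/626, b=Δ4−h4·(2M4+M5)/6=-1485/626
t_q=11/2 → seg 3, τ=3/2; S=5+-1845/626·τ+-819/313·τ²+288/313·τ³=-1379/626

  seg 0: a=-4 b=-75/626 c=0 d=701/626
  seg 1: a=-3 b=1014/313 c=2103/626 d=-1001/626
  seg 2: a=2 b=3231/626 c=-450/313 d=-123/626
  seg 3: a=5 b=-1845/626 c=-819/313 d=288/313
  seg 4: a=-4 b=-1485/626 c=909/313 d=-303/626
S(11/2) = -1379/626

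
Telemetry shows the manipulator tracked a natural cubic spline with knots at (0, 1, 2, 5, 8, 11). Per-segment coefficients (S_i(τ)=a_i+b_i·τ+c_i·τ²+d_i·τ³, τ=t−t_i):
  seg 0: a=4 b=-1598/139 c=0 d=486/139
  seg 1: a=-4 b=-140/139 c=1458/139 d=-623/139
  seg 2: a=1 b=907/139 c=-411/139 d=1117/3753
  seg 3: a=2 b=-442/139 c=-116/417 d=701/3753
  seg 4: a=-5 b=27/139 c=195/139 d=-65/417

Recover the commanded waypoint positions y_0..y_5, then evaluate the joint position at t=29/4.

y_0 = S_0(0) = a_0 = 4
y_1 = S_1(0) = a_1 = -4
y_2 = S_2(0) = a_2 = 1
y_3 = S_3(0) = a_3 = 2
y_4 = S_4(0) = a_4 = -5
y_5 = S_4(3) = 4
t_q=29/4 is in segment 3 (τ=9/4); S_3(τ)=-39457/8896

y_0=4 y_1=-4 y_2=1 y_3=2 y_4=-5 y_5=4
S(29/4) = -39457/8896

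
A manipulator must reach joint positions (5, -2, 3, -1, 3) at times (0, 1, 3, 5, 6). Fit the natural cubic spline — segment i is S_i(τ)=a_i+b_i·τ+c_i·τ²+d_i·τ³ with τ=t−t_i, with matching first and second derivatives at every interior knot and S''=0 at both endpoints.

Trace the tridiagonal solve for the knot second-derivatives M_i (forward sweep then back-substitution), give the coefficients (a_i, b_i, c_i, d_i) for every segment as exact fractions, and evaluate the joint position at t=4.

Δ: Δ0=-7, Δ1=5/2, Δ2=-2, Δ3=4
row 1: diag=6, rhs=57; c'=1/3, d'=19/2
row 2: denom=8−2·1/3=22/3; d'=(-27−2·19/2)/(22/3)=-69/11
row 3: denom=6−2·3/11=60/11; d'=(36−2·-69/11)/(60/11)=89/10
back: M3=89/10
back: M2=-69/11−3/11·89/10=-87/10
back: M1=19/2−1/3·-87/10=62/5
M: M0=0, M1=62/5, M2=-87/10, M3=89/10, M4=0
seg 0: a=5, c=M0/2=0, d=(M1−M0)/(6·1)=31/15, b=Δ0−h0·(2M0+M1)/6=-136/15
seg 1: a=-2, c=M1/2=31/5, d=(M2−M1)/(6·2)=-211/120, b=Δ1−h1·(2M1+M2)/6=-43/15
seg 2: a=3, c=M2/2=-87/20, d=(M3−M2)/(6·2)=22/15, b=Δ2−h2·(2M2+M3)/6=5/6
seg 3: a=-1, c=M3/2=89/20, d=(M4−M3)/(6·1)=-89/60, b=Δ3−h3·(2M3+M4)/6=31/30
t_q=4 → seg 2, τ=1; S=3+5/6·τ+-87/20·τ²+22/15·τ³=19/20

  seg 0: a=5 b=-136/15 c=0 d=31/15
  seg 1: a=-2 b=-43/15 c=31/5 d=-211/120
  seg 2: a=3 b=5/6 c=-87/20 d=22/15
  seg 3: a=-1 b=31/30 c=89/20 d=-89/60
S(4) = 19/20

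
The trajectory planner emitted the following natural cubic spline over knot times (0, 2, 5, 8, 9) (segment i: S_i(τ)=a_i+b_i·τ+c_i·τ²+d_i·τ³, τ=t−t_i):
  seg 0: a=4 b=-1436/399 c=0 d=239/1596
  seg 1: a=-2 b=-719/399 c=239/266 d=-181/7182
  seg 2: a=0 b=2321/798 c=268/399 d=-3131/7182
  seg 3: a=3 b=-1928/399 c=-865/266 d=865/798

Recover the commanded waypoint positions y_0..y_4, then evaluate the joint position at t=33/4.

y_0=4 y_1=-2 y_2=0 y_3=3 y_4=-4
S(33/4) = 3905/2432

y_0 = S_0(0) = a_0 = 4
y_1 = S_1(0) = a_1 = -2
y_2 = S_2(0) = a_2 = 0
y_3 = S_3(0) = a_3 = 3
y_4 = S_3(1) = -4
t_q=33/4 is in segment 3 (τ=1/4); S_3(τ)=3905/2432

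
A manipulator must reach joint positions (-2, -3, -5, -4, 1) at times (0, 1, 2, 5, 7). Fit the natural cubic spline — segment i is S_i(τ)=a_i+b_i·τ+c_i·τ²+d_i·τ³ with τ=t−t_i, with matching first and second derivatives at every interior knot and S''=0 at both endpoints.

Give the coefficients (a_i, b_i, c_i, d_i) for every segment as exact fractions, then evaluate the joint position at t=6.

Δ: Δ0=-1, Δ1=-2, Δ2=1/3, Δ3=5/2
row 1: diag=4, rhs=-6; c'=1/4, d'=-3/2
row 2: denom=8−1·1/4=31/4; d'=(14−1·-3/2)/(31/4)=2
row 3: denom=10−3·12/31=274/31; d'=(13−3·2)/(274/31)=217/274
back: M3=217/274
back: M2=2−12/31·217/274=232/137
back: M1=-3/2−1/4·232/137=-527/274
M: M0=0, M1=-527/274, M2=232/137, M3=217/274, M4=0
seg 0: a=-2, c=M0/2=0, d=(M1−M0)/(6·1)=-527/1644, b=Δ0−h0·(2M0+M1)/6=-1117/1644
seg 1: a=-3, c=M1/2=-527/548, d=(M2−M1)/(6·1)=991/1644, b=Δ1−h1·(2M1+M2)/6=-1349/822
seg 2: a=-5, c=M2/2=116/137, d=(M3−M2)/(6·3)=-247/4932, b=Δ2−h2·(2M2+M3)/6=-2887/1644
seg 3: a=-4, c=M3/2=217/548, d=(M4−M3)/(6·2)=-217/3288, b=Δ3−h3·(2M3+M4)/6=1621/822
t_q=6 → seg 3, τ=1; S=-4+1621/822·τ+217/548·τ²+-217/3288·τ³=-1861/1096

  seg 0: a=-2 b=-1117/1644 c=0 d=-527/1644
  seg 1: a=-3 b=-1349/822 c=-527/548 d=991/1644
  seg 2: a=-5 b=-2887/1644 c=116/137 d=-247/4932
  seg 3: a=-4 b=1621/822 c=217/548 d=-217/3288
S(6) = -1861/1096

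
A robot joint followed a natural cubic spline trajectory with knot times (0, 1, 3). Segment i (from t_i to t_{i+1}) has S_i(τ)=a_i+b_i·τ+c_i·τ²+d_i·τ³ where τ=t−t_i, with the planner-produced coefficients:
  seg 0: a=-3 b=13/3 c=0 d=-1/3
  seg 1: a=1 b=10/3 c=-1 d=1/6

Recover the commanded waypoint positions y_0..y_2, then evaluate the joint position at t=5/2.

y_0=-3 y_1=1 y_2=5
S(5/2) = 69/16

y_0 = S_0(0) = a_0 = -3
y_1 = S_1(0) = a_1 = 1
y_2 = S_1(2) = 5
t_q=5/2 is in segment 1 (τ=3/2); S_1(τ)=69/16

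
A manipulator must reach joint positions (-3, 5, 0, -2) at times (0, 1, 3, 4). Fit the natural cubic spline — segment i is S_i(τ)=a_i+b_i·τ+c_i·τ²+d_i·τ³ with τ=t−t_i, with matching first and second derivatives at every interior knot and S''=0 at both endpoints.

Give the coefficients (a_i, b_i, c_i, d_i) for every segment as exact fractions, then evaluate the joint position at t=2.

  seg 0: a=-3 b=10 c=0 d=-2
  seg 1: a=5 b=4 c=-6 d=11/8
  seg 2: a=0 b=-7/2 c=9/4 d=-3/4
S(2) = 35/8

Δ: Δ0=8, Δ1=-5/2, Δ2=-2
row 1: diag=6, rhs=-63; c'=1/3, d'=-21/2
row 2: denom=6−2·1/3=16/3; d'=(3−2·-21/2)/(16/3)=9/2
back: M2=9/2
back: M1=-21/2−1/3·9/2=-12
M: M0=0, M1=-12, M2=9/2, M3=0
seg 0: a=-3, c=M0/2=0, d=(M1−M0)/(6·1)=-2, b=Δ0−h0·(2M0+M1)/6=10
seg 1: a=5, c=M1/2=-6, d=(M2−M1)/(6·2)=11/8, b=Δ1−h1·(2M1+M2)/6=4
seg 2: a=0, c=M2/2=9/4, d=(M3−M2)/(6·1)=-3/4, b=Δ2−h2·(2M2+M3)/6=-7/2
t_q=2 → seg 1, τ=1; S=5+4·τ+-6·τ²+11/8·τ³=35/8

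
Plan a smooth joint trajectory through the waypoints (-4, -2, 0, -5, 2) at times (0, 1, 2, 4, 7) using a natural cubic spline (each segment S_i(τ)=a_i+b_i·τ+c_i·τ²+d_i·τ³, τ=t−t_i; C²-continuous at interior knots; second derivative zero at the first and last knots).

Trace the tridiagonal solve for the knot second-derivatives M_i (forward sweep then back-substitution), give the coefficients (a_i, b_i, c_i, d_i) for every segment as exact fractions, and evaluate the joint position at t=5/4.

Δ: Δ0=2, Δ1=2, Δ2=-5/2, Δ3=7/3
row 1: diag=4, rhs=0; c'=1/4, d'=0
row 2: denom=6−1·1/4=23/4; d'=(-27−1·0)/(23/4)=-108/23
row 3: denom=10−2·8/23=214/23; d'=(29−2·-108/23)/(214/23)=883/214
back: M3=883/214
back: M2=-108/23−8/23·883/214=-656/107
back: M1=0−1/4·-656/107=164/107
M: M0=0, M1=164/107, M2=-656/107, M3=883/214, M4=0
seg 0: a=-4, c=M0/2=0, d=(M1−M0)/(6·1)=82/321, b=Δ0−h0·(2M0+M1)/6=560/321
seg 1: a=-2, c=M1/2=82/107, d=(M2−M1)/(6·1)=-410/321, b=Δ1−h1·(2M1+M2)/6=806/321
seg 2: a=0, c=M2/2=-328/107, d=(M3−M2)/(6·2)=2195/2568, b=Δ2−h2·(2M2+M3)/6=68/321
seg 3: a=-5, c=M3/2=883/428, d=(M4−M3)/(6·3)=-883/3852, b=Δ3−h3·(2M3+M4)/6=-1151/642
t_q=5/4 → seg 1, τ=1/4; S=-2+806/321·τ+82/107·τ²+-410/321·τ³=-4603/3424

  seg 0: a=-4 b=560/321 c=0 d=82/321
  seg 1: a=-2 b=806/321 c=82/107 d=-410/321
  seg 2: a=0 b=68/321 c=-328/107 d=2195/2568
  seg 3: a=-5 b=-1151/642 c=883/428 d=-883/3852
S(5/4) = -4603/3424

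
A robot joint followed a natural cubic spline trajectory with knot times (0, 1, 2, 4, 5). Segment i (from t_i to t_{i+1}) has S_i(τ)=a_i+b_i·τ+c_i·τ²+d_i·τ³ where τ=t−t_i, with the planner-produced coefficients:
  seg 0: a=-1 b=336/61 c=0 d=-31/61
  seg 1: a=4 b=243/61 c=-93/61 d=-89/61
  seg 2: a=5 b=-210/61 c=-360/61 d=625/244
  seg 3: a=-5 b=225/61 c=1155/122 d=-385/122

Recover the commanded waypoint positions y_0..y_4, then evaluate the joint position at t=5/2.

y_0 = S_0(0) = a_0 = -1
y_1 = S_1(0) = a_1 = 4
y_2 = S_2(0) = a_2 = 5
y_3 = S_3(0) = a_3 = -5
y_4 = S_3(1) = 5
t_q=5/2 is in segment 2 (τ=1/2); S_2(τ)=4145/1952

y_0=-1 y_1=4 y_2=5 y_3=-5 y_4=5
S(5/2) = 4145/1952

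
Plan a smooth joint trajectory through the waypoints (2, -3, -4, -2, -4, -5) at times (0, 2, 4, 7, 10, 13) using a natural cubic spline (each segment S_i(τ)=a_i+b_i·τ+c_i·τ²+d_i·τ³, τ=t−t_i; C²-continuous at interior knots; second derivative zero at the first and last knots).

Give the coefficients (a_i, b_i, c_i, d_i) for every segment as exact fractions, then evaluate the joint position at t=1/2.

  seg 0: a=2 b=-2302/783 c=0 d=689/6264
  seg 1: a=-3 b=-2537/1566 c=689/1044 d=-313/6264
  seg 2: a=-4 b=329/783 c=94/261 d=-653/7047
  seg 3: a=-2 b=62/783 c=-371/783 d=529/7047
  seg 4: a=-4 b=-577/783 c=158/783 d=-158/7047
S(1/2) = 9083/16704

Δ: Δ0=-5/2, Δ1=-1/2, Δ2=2/3, Δ3=-2/3, Δ4=-1/3
row 1: diag=8, rhs=12; c'=1/4, d'=3/2
row 2: denom=10−2·1/4=19/2; d'=(7−2·3/2)/(19/2)=8/19
row 3: denom=12−3·6/19=210/19; d'=(-8−3·8/19)/(210/19)=-88/105
row 4: denom=12−3·19/70=783/70; d'=(2−3·-88/105)/(783/70)=316/783
back: M4=316/783
back: M3=-88/105−19/70·316/783=-742/783
back: M2=8/19−6/19·-742/783=188/261
back: M1=3/2−1/4·188/261=689/522
M: M0=0, M1=689/522, M2=188/261, M3=-742/783, M4=316/783, M5=0
seg 0: a=2, c=M0/2=0, d=(M1−M0)/(6·2)=689/6264, b=Δ0−h0·(2M0+M1)/6=-2302/783
seg 1: a=-3, c=M1/2=689/1044, d=(M2−M1)/(6·2)=-313/6264, b=Δ1−h1·(2M1+M2)/6=-2537/1566
seg 2: a=-4, c=M2/2=94/261, d=(M3−M2)/(6·3)=-653/7047, b=Δ2−h2·(2M2+M3)/6=329/783
seg 3: a=-2, c=M3/2=-371/783, d=(M4−M3)/(6·3)=529/7047, b=Δ3−h3·(2M3+M4)/6=62/783
seg 4: a=-4, c=M4/2=158/783, d=(M5−M4)/(6·3)=-158/7047, b=Δ4−h4·(2M4+M5)/6=-577/783
t_q=1/2 → seg 0, τ=1/2; S=2+-2302/783·τ+0·τ²+689/6264·τ³=9083/16704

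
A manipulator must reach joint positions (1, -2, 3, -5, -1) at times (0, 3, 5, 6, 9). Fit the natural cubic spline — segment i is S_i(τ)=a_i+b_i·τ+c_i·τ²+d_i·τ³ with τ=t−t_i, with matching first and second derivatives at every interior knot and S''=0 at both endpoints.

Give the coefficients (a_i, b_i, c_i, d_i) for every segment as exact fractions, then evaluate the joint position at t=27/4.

  seg 0: a=1 b=-2983/876 c=0 d=2107/7884
  seg 1: a=-2 b=1669/438 c=2107/876 d=-2681/1752
  seg 2: a=3 b=-360/73 c=-1484/219 d=812/219
  seg 3: a=-5 b=-1612/219 c=952/219 d=-952/1971
S(27/4) = -4835/584

Δ: Δ0=-1, Δ1=5/2, Δ2=-8, Δ3=4/3
row 1: diag=10, rhs=21; c'=1/5, d'=21/10
row 2: denom=6−2·1/5=28/5; d'=(-63−2·21/10)/(28/5)=-12
row 3: denom=8−1·5/28=219/28; d'=(56−1·-12)/(219/28)=1904/219
back: M3=1904/219
back: M2=-12−5/28·1904/219=-2968/219
back: M1=21/10−1/5·-2968/219=2107/438
M: M0=0, M1=2107/438, M2=-2968/219, M3=1904/219, M4=0
seg 0: a=1, c=M0/2=0, d=(M1−M0)/(6·3)=2107/7884, b=Δ0−h0·(2M0+M1)/6=-2983/876
seg 1: a=-2, c=M1/2=2107/876, d=(M2−M1)/(6·2)=-2681/1752, b=Δ1−h1·(2M1+M2)/6=1669/438
seg 2: a=3, c=M2/2=-1484/219, d=(M3−M2)/(6·1)=812/219, b=Δ2−h2·(2M2+M3)/6=-360/73
seg 3: a=-5, c=M3/2=952/219, d=(M4−M3)/(6·3)=-952/1971, b=Δ3−h3·(2M3+M4)/6=-1612/219
t_q=27/4 → seg 3, τ=3/4; S=-5+-1612/219·τ+952/219·τ²+-952/1971·τ³=-4835/584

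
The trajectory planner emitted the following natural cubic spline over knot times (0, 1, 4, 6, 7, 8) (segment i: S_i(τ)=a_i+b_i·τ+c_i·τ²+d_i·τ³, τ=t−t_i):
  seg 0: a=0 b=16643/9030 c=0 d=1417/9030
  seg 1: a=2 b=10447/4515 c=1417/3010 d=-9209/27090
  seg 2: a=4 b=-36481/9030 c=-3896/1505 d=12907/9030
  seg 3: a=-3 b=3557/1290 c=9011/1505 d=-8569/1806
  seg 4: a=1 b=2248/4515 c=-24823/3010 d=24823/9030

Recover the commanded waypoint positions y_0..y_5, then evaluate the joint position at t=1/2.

y_0=0 y_1=2 y_2=4 y_3=-3 y_4=1 y_5=-4
S(1/2) = 22663/24080

y_0 = S_0(0) = a_0 = 0
y_1 = S_1(0) = a_1 = 2
y_2 = S_2(0) = a_2 = 4
y_3 = S_3(0) = a_3 = -3
y_4 = S_4(0) = a_4 = 1
y_5 = S_4(1) = -4
t_q=1/2 is in segment 0 (τ=1/2); S_0(τ)=22663/24080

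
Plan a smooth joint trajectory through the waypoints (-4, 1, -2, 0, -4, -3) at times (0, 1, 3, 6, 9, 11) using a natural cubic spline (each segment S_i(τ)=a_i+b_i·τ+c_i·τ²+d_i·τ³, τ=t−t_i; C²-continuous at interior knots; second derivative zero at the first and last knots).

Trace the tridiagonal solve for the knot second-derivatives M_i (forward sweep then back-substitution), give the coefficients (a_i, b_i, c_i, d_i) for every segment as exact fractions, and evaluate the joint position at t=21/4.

  seg 0: a=-4 b=8911/1419 c=0 d=-1816/1419
  seg 1: a=1 b=3463/1419 c=-1816/473 d=10609/11352
  seg 2: a=-2 b=-4831/2838 c=3345/1892 d=-617/1892
  seg 3: a=0 b=571/5676 c=-552/473 d=3911/17028
  seg 4: a=-4 b=-1987/2838 c=1703/1892 d=-1703/11352
S(21/4) = -71965/121088

Δ: Δ0=5, Δ1=-3/2, Δ2=2/3, Δ3=-4/3, Δ4=1/2
row 1: diag=6, rhs=-39; c'=1/3, d'=-13/2
row 2: denom=10−2·1/3=28/3; d'=(13−2·-13/2)/(28/3)=39/14
row 3: denom=12−3·9/28=309/28; d'=(-12−3·39/14)/(309/28)=-190/103
row 4: denom=10−3·28/103=946/103; d'=(11−3·-190/103)/(946/103)=1703/946
back: M4=1703/946
back: M3=-190/103−28/103·1703/946=-1104/473
back: M2=39/14−9/28·-1104/473=3345/946
back: M1=-13/2−1/3·3345/946=-3632/473
M: M0=0, M1=-3632/473, M2=3345/946, M3=-1104/473, M4=1703/946, M5=0
seg 0: a=-4, c=M0/2=0, d=(M1−M0)/(6·1)=-1816/1419, b=Δ0−h0·(2M0+M1)/6=8911/1419
seg 1: a=1, c=M1/2=-1816/473, d=(M2−M1)/(6·2)=10609/11352, b=Δ1−h1·(2M1+M2)/6=3463/1419
seg 2: a=-2, c=M2/2=3345/1892, d=(M3−M2)/(6·3)=-617/1892, b=Δ2−h2·(2M2+M3)/6=-4831/2838
seg 3: a=0, c=M3/2=-552/473, d=(M4−M3)/(6·3)=3911/17028, b=Δ3−h3·(2M3+M4)/6=571/5676
seg 4: a=-4, c=M4/2=1703/1892, d=(M5−M4)/(6·2)=-1703/11352, b=Δ4−h4·(2M4+M5)/6=-1987/2838
t_q=21/4 → seg 2, τ=9/4; S=-2+-4831/2838·τ+3345/1892·τ²+-617/1892·τ³=-71965/121088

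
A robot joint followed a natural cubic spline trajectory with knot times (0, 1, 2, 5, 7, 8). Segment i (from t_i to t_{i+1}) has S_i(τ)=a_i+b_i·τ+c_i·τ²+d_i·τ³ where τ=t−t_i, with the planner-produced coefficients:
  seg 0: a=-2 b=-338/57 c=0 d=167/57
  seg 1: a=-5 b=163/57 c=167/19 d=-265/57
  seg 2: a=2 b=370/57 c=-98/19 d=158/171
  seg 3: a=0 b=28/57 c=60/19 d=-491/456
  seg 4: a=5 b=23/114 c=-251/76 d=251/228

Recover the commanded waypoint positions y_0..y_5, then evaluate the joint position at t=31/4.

y_0=-2 y_1=-5 y_2=2 y_3=0 y_4=5 y_5=3
S(31/4) = 18279/4864

y_0 = S_0(0) = a_0 = -2
y_1 = S_1(0) = a_1 = -5
y_2 = S_2(0) = a_2 = 2
y_3 = S_3(0) = a_3 = 0
y_4 = S_4(0) = a_4 = 5
y_5 = S_4(1) = 3
t_q=31/4 is in segment 4 (τ=3/4); S_4(τ)=18279/4864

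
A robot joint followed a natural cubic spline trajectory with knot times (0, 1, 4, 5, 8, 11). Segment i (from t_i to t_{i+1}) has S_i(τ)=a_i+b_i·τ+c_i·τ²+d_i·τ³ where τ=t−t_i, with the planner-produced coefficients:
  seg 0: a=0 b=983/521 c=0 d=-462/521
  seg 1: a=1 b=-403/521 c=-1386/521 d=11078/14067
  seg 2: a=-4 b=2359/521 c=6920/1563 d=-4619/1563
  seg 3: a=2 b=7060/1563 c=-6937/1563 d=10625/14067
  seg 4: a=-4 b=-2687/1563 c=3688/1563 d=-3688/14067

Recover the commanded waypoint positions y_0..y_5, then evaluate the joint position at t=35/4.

y_0=0 y_1=1 y_2=-4 y_3=2 y_4=-4 y_5=5
S(35/4) = -16975/4168

y_0 = S_0(0) = a_0 = 0
y_1 = S_1(0) = a_1 = 1
y_2 = S_2(0) = a_2 = -4
y_3 = S_3(0) = a_3 = 2
y_4 = S_4(0) = a_4 = -4
y_5 = S_4(3) = 5
t_q=35/4 is in segment 4 (τ=3/4); S_4(τ)=-16975/4168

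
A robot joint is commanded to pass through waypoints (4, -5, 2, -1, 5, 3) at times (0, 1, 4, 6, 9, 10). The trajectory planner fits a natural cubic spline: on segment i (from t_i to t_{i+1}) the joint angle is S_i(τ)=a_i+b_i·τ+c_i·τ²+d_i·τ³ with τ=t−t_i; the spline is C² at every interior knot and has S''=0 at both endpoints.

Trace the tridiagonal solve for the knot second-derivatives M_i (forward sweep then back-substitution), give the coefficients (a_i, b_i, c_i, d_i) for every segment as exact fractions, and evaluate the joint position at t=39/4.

Δ: Δ0=-9, Δ1=7/3, Δ2=-3/2, Δ3=2, Δ4=-2
row 1: diag=8, rhs=68; c'=3/8, d'=17/2
row 2: denom=10−3·3/8=71/8; d'=(-23−3·17/2)/(71/8)=-388/71
row 3: denom=10−2·16/71=678/71; d'=(21−2·-388/71)/(678/71)=2267/678
row 4: denom=8−3·71/226=1595/226; d'=(-24−3·2267/678)/(1595/226)=-7691/1595
back: M4=-7691/1595
back: M3=2267/678−71/226·-7691/1595=23248/4785
back: M2=-388/71−16/71·23248/4785=-31388/4785
back: M1=17/2−3/8·-31388/4785=17481/1595
M: M0=0, M1=17481/1595, M2=-31388/4785, M3=23248/4785, M4=-7691/1595, M5=0
seg 0: a=4, c=M0/2=0, d=(M1−M0)/(6·1)=5827/3190, b=Δ0−h0·(2M0+M1)/6=-34537/3190
seg 1: a=-5, c=M1/2=17481/3190, d=(M2−M1)/(6·3)=-7621/7830, b=Δ1−h1·(2M1+M2)/6=-8528/1595
seg 2: a=2, c=M2/2=-15694/4785, d=(M3−M2)/(6·2)=157/165, b=Δ2−h2·(2M2+M3)/6=3999/3190
seg 3: a=-1, c=M3/2=11624/4785, d=(M4−M3)/(6·3)=-4211/7830, b=Δ3−h3·(2M3+M4)/6=-4283/9570
seg 4: a=5, c=M4/2=-7691/3190, d=(M5−M4)/(6·1)=7691/9570, b=Δ4−h4·(2M4+M5)/6=-1879/4785
t_q=39/4 → seg 4, τ=3/4; S=5+-1879/4785·τ+-7691/3190·τ²+7691/9570·τ³=150603/40832

  seg 0: a=4 b=-34537/3190 c=0 d=5827/3190
  seg 1: a=-5 b=-8528/1595 c=17481/3190 d=-7621/7830
  seg 2: a=2 b=3999/3190 c=-15694/4785 d=157/165
  seg 3: a=-1 b=-4283/9570 c=11624/4785 d=-4211/7830
  seg 4: a=5 b=-1879/4785 c=-7691/3190 d=7691/9570
S(39/4) = 150603/40832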